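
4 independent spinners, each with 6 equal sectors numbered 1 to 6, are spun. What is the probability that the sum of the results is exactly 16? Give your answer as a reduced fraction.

There are 6^4 = 1296 equally likely outcomes.
The number of ordered 4-tuples from {1,…,6} summing to 16 is 125.
P(sum = 16) = 125/1296.

125/1296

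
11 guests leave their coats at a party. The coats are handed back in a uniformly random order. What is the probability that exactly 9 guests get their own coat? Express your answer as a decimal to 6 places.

0.000001

Choose which 9 of the 11 are fixed: C(11,9) = 55 ways.
The remaining 2 must have no fixed point: D(2) = 1.
P = 55·1/39916800 = 1/725760 ≈ 0.000001.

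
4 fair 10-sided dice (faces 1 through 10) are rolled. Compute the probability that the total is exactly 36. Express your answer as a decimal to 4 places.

There are 10^4 = 10000 equally likely outcomes.
The number of ordered 4-tuples from {1,…,10} summing to 36 is 35.
P(sum = 36) = 35/10000 = 7/2000 ≈ 0.0035.

0.0035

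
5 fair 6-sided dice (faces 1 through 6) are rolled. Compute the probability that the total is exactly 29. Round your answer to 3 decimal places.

There are 6^5 = 7776 equally likely outcomes.
The number of ordered 5-tuples from {1,…,6} summing to 29 is 5.
P(sum = 29) = 5/7776 ≈ 0.001.

0.001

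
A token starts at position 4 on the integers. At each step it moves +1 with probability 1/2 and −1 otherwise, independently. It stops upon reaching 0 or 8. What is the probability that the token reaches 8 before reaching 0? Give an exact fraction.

With a fair step, P(i) = ½P(i−1) + ½P(i+1) with P(0)=0, P(8)=1 has the linear solution P(i) = i/8.
P(4) = 4/8 = 1/2.

1/2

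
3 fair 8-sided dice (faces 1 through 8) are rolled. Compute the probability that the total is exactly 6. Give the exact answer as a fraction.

5/256

There are 8^3 = 512 equally likely outcomes.
The number of ordered 3-tuples from {1,…,8} summing to 6 is 10.
P(sum = 6) = 10/512 = 5/256.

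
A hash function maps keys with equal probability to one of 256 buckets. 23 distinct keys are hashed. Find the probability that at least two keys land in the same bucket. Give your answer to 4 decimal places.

0.6389

It's easier to compute the probability that all 23 are distinct.
P(all distinct) = 256/256 · 255/256 · ··· · 234/256 ≈ 0.3611.
So the probability of at least one match is 1 − 0.3611 = 0.6389.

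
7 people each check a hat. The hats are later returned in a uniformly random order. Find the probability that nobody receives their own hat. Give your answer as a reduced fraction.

This is the derangement probability: permutations of 7 with no fixed point.
D(7) = 7! · (1 − 1/1! + 1/2! − ··· + (−1)^7/7!) = 1854.
P = 1854/5040 = 103/280.

103/280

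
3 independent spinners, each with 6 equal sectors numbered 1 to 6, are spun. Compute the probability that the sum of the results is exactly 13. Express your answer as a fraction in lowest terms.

7/72

There are 6^3 = 216 equally likely outcomes.
The number of ordered 3-tuples from {1,…,6} summing to 13 is 21.
P(sum = 13) = 21/216 = 7/72.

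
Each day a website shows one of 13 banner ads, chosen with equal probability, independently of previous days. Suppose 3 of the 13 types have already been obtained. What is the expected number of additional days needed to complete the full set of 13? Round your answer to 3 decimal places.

Starting from 3 distinct types, each trial gives a new one with probability (13−i)/13 when i types are held, so the wait for the next new type is 13/(13−i).
E = 13/10 + 13/9 + 13/8 + 13/7 + 13/6 + 13/5 + 13/4 + 13/3 + 13/2 + 13/1 = 95953/2520 ≈ 38.077.

38.077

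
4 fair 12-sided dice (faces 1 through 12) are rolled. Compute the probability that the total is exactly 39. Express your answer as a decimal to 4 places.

0.0106

There are 12^4 = 20736 equally likely outcomes.
The number of ordered 4-tuples from {1,…,12} summing to 39 is 220.
P(sum = 39) = 220/20736 = 55/5184 ≈ 0.0106.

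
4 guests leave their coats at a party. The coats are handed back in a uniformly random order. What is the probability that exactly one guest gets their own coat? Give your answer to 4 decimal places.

Choose which one is fixed: C(4,1) = 4 ways.
The remaining 3 must have no fixed point: D(3) = 2.
P = 4·2/24 = 1/3 ≈ 0.3333.

0.3333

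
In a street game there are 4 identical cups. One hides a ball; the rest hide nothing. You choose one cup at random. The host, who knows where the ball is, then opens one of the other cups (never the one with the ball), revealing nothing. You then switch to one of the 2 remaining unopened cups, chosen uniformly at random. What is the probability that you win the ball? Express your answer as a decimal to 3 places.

Your original cup holds the ball with probability 1/4, so the other 3 collectively hold it with probability 3/4.
The host can always find an empty cup to open, so this doesn't change that 3/4; it is now spread over the 2 remaining unopened cups.
P(win by switching) = (3/4) · (1/2) = 3/8 ≈ 0.375.

0.375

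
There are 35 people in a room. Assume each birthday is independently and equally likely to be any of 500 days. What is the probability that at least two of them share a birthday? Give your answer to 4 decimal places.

0.7043

It's easier to compute the probability that all 35 are distinct.
P(all distinct) = 500/500 · 499/500 · ··· · 466/500 ≈ 0.2957.
So the probability of at least one match is 1 − 0.2957 = 0.7043.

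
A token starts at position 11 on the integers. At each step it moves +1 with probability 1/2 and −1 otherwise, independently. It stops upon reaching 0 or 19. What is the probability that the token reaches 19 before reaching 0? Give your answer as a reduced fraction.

With a fair step, P(i) = ½P(i−1) + ½P(i+1) with P(0)=0, P(19)=1 has the linear solution P(i) = i/19.
P(11) = 11/19.

11/19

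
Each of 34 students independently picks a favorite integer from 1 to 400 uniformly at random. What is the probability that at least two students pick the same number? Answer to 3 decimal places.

It's easier to compute the probability that all 34 are distinct.
P(all distinct) = 400/400 · 399/400 · ··· · 367/400 ≈ 0.236.
So the probability of at least one match is 1 − 0.236 = 0.764.

0.764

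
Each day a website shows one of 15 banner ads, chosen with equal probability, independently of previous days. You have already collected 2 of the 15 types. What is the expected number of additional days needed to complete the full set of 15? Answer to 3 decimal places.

47.702

Starting from 2 distinct types, each trial gives a new one with probability (15−i)/15 when i types are held, so the wait for the next new type is 15/(15−i).
E = 15/13 + 15/12 + 15/11 + 15/10 + 15/9 + 15/8 + 15/7 + 15/6 + 15/5 + 15/4 + 15/3 + 15/2 + 15/1 = 1145993/24024 ≈ 47.702.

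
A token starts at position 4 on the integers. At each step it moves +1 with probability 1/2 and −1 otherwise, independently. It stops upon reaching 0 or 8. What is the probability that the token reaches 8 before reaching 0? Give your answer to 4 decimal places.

0.5000

With a fair step, P(i) = ½P(i−1) + ½P(i+1) with P(0)=0, P(8)=1 has the linear solution P(i) = i/8.
P(4) = 4/8 = 1/2 ≈ 0.5000.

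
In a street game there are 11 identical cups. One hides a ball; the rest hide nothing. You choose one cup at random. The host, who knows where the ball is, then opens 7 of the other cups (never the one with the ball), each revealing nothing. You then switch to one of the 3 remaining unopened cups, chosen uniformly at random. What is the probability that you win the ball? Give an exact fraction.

Your original cup holds the ball with probability 1/11, so the other 10 collectively hold it with probability 10/11.
The host can always find 7 empty cups to open, so the reveals don't change that 10/11; it is now spread over the 3 remaining unopened cups.
P(win by switching) = (10/11) · (1/3) = 10/33.

10/33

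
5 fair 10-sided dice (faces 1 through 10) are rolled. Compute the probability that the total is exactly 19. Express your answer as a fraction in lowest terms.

271/10000

There are 10^5 = 100000 equally likely outcomes.
The number of ordered 5-tuples from {1,…,10} summing to 19 is 2710.
P(sum = 19) = 2710/100000 = 271/10000.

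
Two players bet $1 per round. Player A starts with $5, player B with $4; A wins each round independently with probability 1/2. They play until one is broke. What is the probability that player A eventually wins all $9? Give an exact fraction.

With a fair step, P(i) = ½P(i−1) + ½P(i+1) with P(0)=0, P(9)=1 has the linear solution P(i) = i/9.
P(5) = 5/9.

5/9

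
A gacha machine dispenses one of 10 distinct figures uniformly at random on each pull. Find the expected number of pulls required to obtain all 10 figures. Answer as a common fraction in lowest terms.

After i distinct types are collected, each trial gives a new one with probability (10−i)/10, so the expected wait for the next new type is 10/(10−i).
E = 10/10 + 10/9 + 10/8 + 10/7 + 10/6 + 10/5 + 10/4 + 10/3 + 10/2 + 10/1 = 7381/252.

7381/252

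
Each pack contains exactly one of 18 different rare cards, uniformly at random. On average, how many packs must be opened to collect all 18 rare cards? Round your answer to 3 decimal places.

After i distinct types are collected, each trial gives a new one with probability (18−i)/18, so the expected wait for the next new type is 18/(18−i).
E = 18/18 + 18/17 + 18/16 + 18/15 + 18/14 + 18/13 + 18/12 + 18/11 + 18/10 + 18/9 + 18/8 + 18/7 + 18/6 + 18/5 + 18/4 + 18/3 + 18/2 + 18/1 = 42822903/680680 ≈ 62.912.

62.912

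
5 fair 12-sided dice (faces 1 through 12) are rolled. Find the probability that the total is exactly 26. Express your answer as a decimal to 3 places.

There are 12^5 = 248832 equally likely outcomes.
The number of ordered 5-tuples from {1,…,12} summing to 26 is 9075.
P(sum = 26) = 9075/248832 = 3025/82944 ≈ 0.036.

0.036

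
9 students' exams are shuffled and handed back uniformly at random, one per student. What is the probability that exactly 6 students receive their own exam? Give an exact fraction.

Choose which 6 of the 9 are fixed: C(9,6) = 84 ways.
The remaining 3 must have no fixed point: D(3) = 2.
P = 84·2/362880 = 1/2160.

1/2160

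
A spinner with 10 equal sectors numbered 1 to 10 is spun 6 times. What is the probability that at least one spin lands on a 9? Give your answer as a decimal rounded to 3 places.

0.469

P(no spin lands on a 9) = (9/10)^6 ≈ 0.531.
P(at least one) = 1 − 0.531 = 0.469.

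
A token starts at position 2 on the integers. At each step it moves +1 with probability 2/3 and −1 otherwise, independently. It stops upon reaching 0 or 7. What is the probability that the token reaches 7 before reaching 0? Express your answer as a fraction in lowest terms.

96/127

Let r = q/p = (1/3)/(2/3) = 1/2. The recurrence P(i) = p·P(i+1) + q·P(i−1) with P(0)=0, P(7)=1 gives P(i) = (1 − r^i)/(1 − r^7).
P(2) = (1 − (1/2)^2) / (1 − (1/2)^7) = 96/127.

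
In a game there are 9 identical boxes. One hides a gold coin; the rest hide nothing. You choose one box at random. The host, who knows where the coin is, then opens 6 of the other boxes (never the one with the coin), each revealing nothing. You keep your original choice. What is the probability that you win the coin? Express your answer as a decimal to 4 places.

0.1111

The host can always open 6 empty boxes regardless of your choice, so the reveals give no information about your original box.
P(win by staying) = 1/9 ≈ 0.1111.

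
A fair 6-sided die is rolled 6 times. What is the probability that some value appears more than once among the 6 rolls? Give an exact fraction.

P(all 6 different) = 6/6 · 5/6 · ··· · 1/6 = 5/324.
P(at least two equal) = 1 − 5/324 = 319/324.

319/324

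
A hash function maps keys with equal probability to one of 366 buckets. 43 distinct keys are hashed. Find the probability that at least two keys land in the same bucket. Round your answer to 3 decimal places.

0.923

It's easier to compute the probability that all 43 are distinct.
P(all distinct) = 366/366 · 365/366 · ··· · 324/366 ≈ 0.077.
So the probability of at least one match is 1 − 0.077 = 0.923.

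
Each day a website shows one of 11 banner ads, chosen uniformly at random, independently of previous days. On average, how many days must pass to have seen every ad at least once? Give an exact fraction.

After i distinct types are collected, each trial gives a new one with probability (11−i)/11, so the expected wait for the next new type is 11/(11−i).
E = 11/11 + 11/10 + 11/9 + 11/8 + 11/7 + 11/6 + 11/5 + 11/4 + 11/3 + 11/2 + 11/1 = 83711/2520.

83711/2520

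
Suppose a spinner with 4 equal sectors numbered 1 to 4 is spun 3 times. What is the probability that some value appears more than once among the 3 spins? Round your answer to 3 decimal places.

P(all 3 different) = 4/4 · 3/4 · ··· · 2/4 ≈ 0.375.
P(at least two equal) = 1 − 0.375 = 0.625.

0.625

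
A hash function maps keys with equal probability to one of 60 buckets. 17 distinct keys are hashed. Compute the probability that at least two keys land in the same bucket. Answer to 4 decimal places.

It's easier to compute the probability that all 17 are distinct.
P(all distinct) = 60/60 · 59/60 · ··· · 44/60 ≈ 0.0814.
So the probability of at least one match is 1 − 0.0814 = 0.9186.

0.9186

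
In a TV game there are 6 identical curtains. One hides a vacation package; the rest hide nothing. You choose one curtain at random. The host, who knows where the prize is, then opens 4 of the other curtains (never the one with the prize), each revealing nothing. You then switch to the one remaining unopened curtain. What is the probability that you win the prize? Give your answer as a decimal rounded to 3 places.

Your original curtain holds the prize with probability 1/6, so the other 5 collectively hold it with probability 5/6.
The host can always find 4 empty curtains to open, so the reveals don't change that 5/6; it is now spread over the 1 remaining unopened curtain.
P(win by switching) = (5/6) · (1/1) = 5/6 ≈ 0.833.

0.833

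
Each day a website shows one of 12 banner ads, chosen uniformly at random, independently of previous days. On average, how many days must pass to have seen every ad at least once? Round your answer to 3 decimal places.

After i distinct types are collected, each trial gives a new one with probability (12−i)/12, so the expected wait for the next new type is 12/(12−i).
E = 12/12 + 12/11 + 12/10 + 12/9 + 12/8 + 12/7 + 12/6 + 12/5 + 12/4 + 12/3 + 12/2 + 12/1 = 86021/2310 ≈ 37.239.

37.239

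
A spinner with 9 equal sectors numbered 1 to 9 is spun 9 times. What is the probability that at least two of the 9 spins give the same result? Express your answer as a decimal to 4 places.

P(all 9 different) = 9/9 · 8/9 · ··· · 1/9 ≈ 0.0009.
P(at least two equal) = 1 − 0.0009 = 0.9991.

0.9991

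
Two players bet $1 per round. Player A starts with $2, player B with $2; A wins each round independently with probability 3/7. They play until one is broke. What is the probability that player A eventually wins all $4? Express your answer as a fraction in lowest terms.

Let r = q/p = (4/7)/(3/7) = 4/3. The recurrence P(i) = p·P(i+1) + q·P(i−1) with P(0)=0, P(4)=1 gives P(i) = (1 − r^i)/(1 − r^4).
P(2) = (1 − (4/3)^2) / (1 − (4/3)^4) = 9/25.

9/25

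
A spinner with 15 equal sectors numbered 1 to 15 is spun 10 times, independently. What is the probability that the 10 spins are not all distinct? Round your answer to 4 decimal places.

0.9811

P(all 10 different) = 15/15 · 14/15 · ··· · 6/15 ≈ 0.0189.
P(at least two equal) = 1 − 0.0189 = 0.9811.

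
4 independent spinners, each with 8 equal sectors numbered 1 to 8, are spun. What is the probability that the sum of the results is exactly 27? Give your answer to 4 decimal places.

0.0137

There are 8^4 = 4096 equally likely outcomes.
The number of ordered 4-tuples from {1,…,8} summing to 27 is 56.
P(sum = 27) = 56/4096 = 7/512 ≈ 0.0137.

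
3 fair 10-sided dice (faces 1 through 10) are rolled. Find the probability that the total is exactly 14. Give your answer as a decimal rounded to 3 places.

0.069

There are 10^3 = 1000 equally likely outcomes.
The number of ordered 3-tuples from {1,…,10} summing to 14 is 69.
P(sum = 14) = 69/1000 ≈ 0.069.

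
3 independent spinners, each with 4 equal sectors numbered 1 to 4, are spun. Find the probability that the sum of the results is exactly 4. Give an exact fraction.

3/64

There are 4^3 = 64 equally likely outcomes.
The number of ordered 3-tuples from {1,…,4} summing to 4 is 3.
P(sum = 4) = 3/64.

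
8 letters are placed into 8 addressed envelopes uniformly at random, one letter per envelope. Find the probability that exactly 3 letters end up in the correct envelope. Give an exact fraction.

11/180

Choose which 3 of the 8 are fixed: C(8,3) = 56 ways.
The remaining 5 must have no fixed point: D(5) = 44.
P = 56·44/40320 = 11/180.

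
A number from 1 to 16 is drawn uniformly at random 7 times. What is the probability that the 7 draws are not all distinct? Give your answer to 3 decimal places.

0.785

P(all 7 different) = 16/16 · 15/16 · ··· · 10/16 ≈ 0.215.
P(at least two equal) = 1 − 0.215 = 0.785.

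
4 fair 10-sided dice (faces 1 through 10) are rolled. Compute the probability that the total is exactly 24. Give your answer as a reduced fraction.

633/10000

There are 10^4 = 10000 equally likely outcomes.
The number of ordered 4-tuples from {1,…,10} summing to 24 is 633.
P(sum = 24) = 633/10000.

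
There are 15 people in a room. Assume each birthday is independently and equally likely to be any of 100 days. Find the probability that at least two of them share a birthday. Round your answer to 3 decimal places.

0.669

It's easier to compute the probability that all 15 are distinct.
P(all distinct) = 100/100 · 99/100 · ··· · 86/100 ≈ 0.331.
So the probability of at least one match is 1 − 0.331 = 0.669.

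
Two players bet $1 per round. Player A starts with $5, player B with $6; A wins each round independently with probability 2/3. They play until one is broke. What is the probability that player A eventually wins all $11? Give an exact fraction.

1984/2047

Let r = q/p = (1/3)/(2/3) = 1/2. The recurrence P(i) = p·P(i+1) + q·P(i−1) with P(0)=0, P(11)=1 gives P(i) = (1 − r^i)/(1 − r^11).
P(5) = (1 − (1/2)^5) / (1 − (1/2)^11) = 1984/2047.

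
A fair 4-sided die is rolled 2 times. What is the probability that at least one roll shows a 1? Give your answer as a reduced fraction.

P(no roll shows a 1) = (3/4)^2 = 9/16.
P(at least one) = 1 − 9/16 = 7/16.

7/16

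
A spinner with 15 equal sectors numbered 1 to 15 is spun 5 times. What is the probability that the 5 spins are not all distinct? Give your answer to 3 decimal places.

P(all 5 different) = 15/15 · 14/15 · ··· · 11/15 ≈ 0.475.
P(at least two equal) = 1 − 0.475 = 0.525.

0.525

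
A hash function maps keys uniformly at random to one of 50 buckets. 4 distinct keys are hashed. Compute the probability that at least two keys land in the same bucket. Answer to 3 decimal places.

It's easier to compute the probability that all 4 are distinct.
P(all distinct) = 50/50 · 49/50 · ··· · 47/50 ≈ 0.884.
So the probability of at least one match is 1 − 0.884 = 0.116.

0.116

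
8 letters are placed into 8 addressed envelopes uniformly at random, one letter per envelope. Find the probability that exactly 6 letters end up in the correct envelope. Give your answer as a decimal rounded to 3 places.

Choose which 6 of the 8 are fixed: C(8,6) = 28 ways.
The remaining 2 must have no fixed point: D(2) = 1.
P = 28·1/40320 = 1/1440 ≈ 0.001.

0.001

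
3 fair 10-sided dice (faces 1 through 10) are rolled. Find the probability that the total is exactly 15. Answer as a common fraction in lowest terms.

There are 10^3 = 1000 equally likely outcomes.
The number of ordered 3-tuples from {1,…,10} summing to 15 is 73.
P(sum = 15) = 73/1000.

73/1000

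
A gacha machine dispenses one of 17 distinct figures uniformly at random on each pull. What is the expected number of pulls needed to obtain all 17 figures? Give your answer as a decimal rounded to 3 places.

After i distinct types are collected, each trial gives a new one with probability (17−i)/17, so the expected wait for the next new type is 17/(17−i).
E = 17/17 + 17/16 + 17/15 + 17/14 + 17/13 + 17/12 + 17/11 + 17/10 + 17/9 + 17/8 + 17/7 + 17/6 + 17/5 + 17/4 + 17/3 + 17/2 + 17/1 = 42142223/720720 ≈ 58.472.

58.472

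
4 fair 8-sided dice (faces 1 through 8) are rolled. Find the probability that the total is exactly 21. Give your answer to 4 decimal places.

0.0693

There are 8^4 = 4096 equally likely outcomes.
The number of ordered 4-tuples from {1,…,8} summing to 21 is 284.
P(sum = 21) = 284/4096 = 71/1024 ≈ 0.0693.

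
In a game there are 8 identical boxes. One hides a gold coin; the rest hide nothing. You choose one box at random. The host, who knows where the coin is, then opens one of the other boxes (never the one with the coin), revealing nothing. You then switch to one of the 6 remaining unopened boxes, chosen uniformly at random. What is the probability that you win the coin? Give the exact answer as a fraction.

7/48

Your original box holds the coin with probability 1/8, so the other 7 collectively hold it with probability 7/8.
The host can always find an empty box to open, so this doesn't change that 7/8; it is now spread over the 6 remaining unopened boxes.
P(win by switching) = (7/8) · (1/6) = 7/48.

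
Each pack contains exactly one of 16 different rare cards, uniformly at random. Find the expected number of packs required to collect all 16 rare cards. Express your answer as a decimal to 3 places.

After i distinct types are collected, each trial gives a new one with probability (16−i)/16, so the expected wait for the next new type is 16/(16−i).
E = 16/16 + 16/15 + 16/14 + 16/13 + 16/12 + 16/11 + 16/10 + 16/9 + 16/8 + 16/7 + 16/6 + 16/5 + 16/4 + 16/3 + 16/2 + 16/1 = 2436559/45045 ≈ 54.092.

54.092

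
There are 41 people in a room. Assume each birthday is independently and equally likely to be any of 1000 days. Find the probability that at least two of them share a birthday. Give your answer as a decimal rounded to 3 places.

It's easier to compute the probability that all 41 are distinct.
P(all distinct) = 1000/1000 · 999/1000 · ··· · 960/1000 ≈ 0.435.
So the probability of at least one match is 1 − 0.435 = 0.565.

0.565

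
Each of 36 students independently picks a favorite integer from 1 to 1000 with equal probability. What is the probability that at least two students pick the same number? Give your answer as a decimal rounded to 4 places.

0.4714

It's easier to compute the probability that all 36 are distinct.
P(all distinct) = 1000/1000 · 999/1000 · ··· · 965/1000 ≈ 0.5286.
So the probability of at least one match is 1 − 0.5286 = 0.4714.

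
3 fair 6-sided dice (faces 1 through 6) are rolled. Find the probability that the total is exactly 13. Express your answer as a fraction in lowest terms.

There are 6^3 = 216 equally likely outcomes.
The number of ordered 3-tuples from {1,…,6} summing to 13 is 21.
P(sum = 13) = 21/216 = 7/72.

7/72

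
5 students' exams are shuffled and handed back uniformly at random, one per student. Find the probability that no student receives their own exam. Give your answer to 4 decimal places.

This is the derangement probability: permutations of 5 with no fixed point.
D(5) = 5! · (1 − 1/1! + 1/2! − ··· + (−1)^5/5!) = 44.
P = 44/120 = 11/30 ≈ 0.3667.

0.3667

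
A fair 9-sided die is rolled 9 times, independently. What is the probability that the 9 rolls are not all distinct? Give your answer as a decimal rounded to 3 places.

P(all 9 different) = 9/9 · 8/9 · ··· · 1/9 ≈ 0.001.
P(at least two equal) = 1 − 0.001 = 0.999.

0.999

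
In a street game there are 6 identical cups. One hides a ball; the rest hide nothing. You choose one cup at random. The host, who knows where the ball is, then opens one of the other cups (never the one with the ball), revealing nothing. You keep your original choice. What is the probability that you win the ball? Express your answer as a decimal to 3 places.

The host can always open an empty cup regardless of your choice, so this gives no information about your original cup.
P(win by staying) = 1/6 ≈ 0.167.

0.167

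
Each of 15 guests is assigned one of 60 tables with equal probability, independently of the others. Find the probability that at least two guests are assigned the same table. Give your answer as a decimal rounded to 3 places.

0.852

It's easier to compute the probability that all 15 are distinct.
P(all distinct) = 60/60 · 59/60 · ··· · 46/60 ≈ 0.148.
So the probability of at least one match is 1 − 0.148 = 0.852.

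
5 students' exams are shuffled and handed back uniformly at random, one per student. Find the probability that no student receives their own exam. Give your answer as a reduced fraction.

11/30

This is the derangement probability: permutations of 5 with no fixed point.
D(5) = 5! · (1 − 1/1! + 1/2! − ··· + (−1)^5/5!) = 44.
P = 44/120 = 11/30.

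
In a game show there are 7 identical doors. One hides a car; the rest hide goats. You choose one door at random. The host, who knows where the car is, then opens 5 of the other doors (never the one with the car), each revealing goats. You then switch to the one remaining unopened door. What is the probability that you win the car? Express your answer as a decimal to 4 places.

Your original door holds the car with probability 1/7, so the other 6 collectively hold it with probability 6/7.
The host can always find 5 empty doors to open, so the reveals don't change that 6/7; it is now spread over the 1 remaining unopened door.
P(win by switching) = (6/7) · (1/1) = 6/7 ≈ 0.8571.

0.8571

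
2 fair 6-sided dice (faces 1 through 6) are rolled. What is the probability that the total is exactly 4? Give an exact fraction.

1/12

There are 6^2 = 36 equally likely outcomes.
The number of ordered 2-tuples from {1,…,6} summing to 4 is 3.
P(sum = 4) = 3/36 = 1/12.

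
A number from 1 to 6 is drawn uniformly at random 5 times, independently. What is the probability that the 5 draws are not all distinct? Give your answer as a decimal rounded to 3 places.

P(all 5 different) = 6/6 · 5/6 · ··· · 2/6 ≈ 0.093.
P(at least two equal) = 1 − 0.093 = 0.907.

0.907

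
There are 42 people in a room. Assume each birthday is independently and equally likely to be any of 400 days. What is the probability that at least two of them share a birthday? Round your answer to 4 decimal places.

It's easier to compute the probability that all 42 are distinct.
P(all distinct) = 400/400 · 399/400 · ··· · 359/400 ≈ 0.1074.
So the probability of at least one match is 1 − 0.1074 = 0.8926.

0.8926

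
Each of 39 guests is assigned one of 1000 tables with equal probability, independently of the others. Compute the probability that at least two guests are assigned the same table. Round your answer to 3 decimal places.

0.528

It's easier to compute the probability that all 39 are distinct.
P(all distinct) = 1000/1000 · 999/1000 · ··· · 962/1000 ≈ 0.472.
So the probability of at least one match is 1 − 0.472 = 0.528.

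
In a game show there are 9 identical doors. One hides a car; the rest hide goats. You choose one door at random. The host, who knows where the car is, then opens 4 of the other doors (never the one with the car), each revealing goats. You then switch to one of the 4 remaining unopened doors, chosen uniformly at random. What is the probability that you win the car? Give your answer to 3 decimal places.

Your original door holds the car with probability 1/9, so the other 8 collectively hold it with probability 8/9.
The host can always find 4 empty doors to open, so the reveals don't change that 8/9; it is now spread over the 4 remaining unopened doors.
P(win by switching) = (8/9) · (1/4) = 2/9 ≈ 0.222.

0.222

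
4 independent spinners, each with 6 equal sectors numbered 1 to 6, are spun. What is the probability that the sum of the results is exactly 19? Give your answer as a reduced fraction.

7/162

There are 6^4 = 1296 equally likely outcomes.
The number of ordered 4-tuples from {1,…,6} summing to 19 is 56.
P(sum = 19) = 56/1296 = 7/162.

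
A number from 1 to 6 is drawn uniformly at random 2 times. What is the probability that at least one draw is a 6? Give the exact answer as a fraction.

11/36

P(no draw is a 6) = (5/6)^2 = 25/36.
P(at least one) = 1 − 25/36 = 11/36.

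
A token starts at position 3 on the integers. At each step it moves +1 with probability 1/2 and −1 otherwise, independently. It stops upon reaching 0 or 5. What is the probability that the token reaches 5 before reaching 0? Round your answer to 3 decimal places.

With a fair step, P(i) = ½P(i−1) + ½P(i+1) with P(0)=0, P(5)=1 has the linear solution P(i) = i/5.
P(3) = 3/5 ≈ 0.600.

0.600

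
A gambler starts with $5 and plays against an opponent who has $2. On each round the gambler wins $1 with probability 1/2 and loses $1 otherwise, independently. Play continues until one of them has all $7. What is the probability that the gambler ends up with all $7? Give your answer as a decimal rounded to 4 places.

With a fair step, P(i) = ½P(i−1) + ½P(i+1) with P(0)=0, P(7)=1 has the linear solution P(i) = i/7.
P(5) = 5/7 ≈ 0.7143.

0.7143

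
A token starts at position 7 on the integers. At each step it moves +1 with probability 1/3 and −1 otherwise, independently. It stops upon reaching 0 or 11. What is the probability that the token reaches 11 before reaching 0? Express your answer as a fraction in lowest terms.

Let r = q/p = (2/3)/(1/3) = 2. The recurrence P(i) = p·P(i+1) + q·P(i−1) with P(0)=0, P(11)=1 gives P(i) = (1 − r^i)/(1 − r^11).
P(7) = (1 − (2)^7) / (1 − (2)^11) = 127/2047.

127/2047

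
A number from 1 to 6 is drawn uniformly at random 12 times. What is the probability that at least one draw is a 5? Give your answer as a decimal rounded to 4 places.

0.8878

P(no draw is a 5) = (5/6)^12 ≈ 0.1122.
P(at least one) = 1 − 0.1122 = 0.8878.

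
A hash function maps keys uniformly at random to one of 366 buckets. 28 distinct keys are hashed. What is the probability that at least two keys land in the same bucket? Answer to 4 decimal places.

It's easier to compute the probability that all 28 are distinct.
P(all distinct) = 366/366 · 365/366 · ··· · 339/366 ≈ 0.3466.
So the probability of at least one match is 1 − 0.3466 = 0.6534.

0.6534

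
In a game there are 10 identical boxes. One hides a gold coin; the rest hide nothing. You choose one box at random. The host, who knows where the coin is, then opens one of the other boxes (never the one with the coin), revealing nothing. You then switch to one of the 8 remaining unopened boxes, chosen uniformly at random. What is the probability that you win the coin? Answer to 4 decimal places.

Your original box holds the coin with probability 1/10, so the other 9 collectively hold it with probability 9/10.
The host can always find an empty box to open, so this doesn't change that 9/10; it is now spread over the 8 remaining unopened boxes.
P(win by switching) = (9/10) · (1/8) = 9/80 ≈ 0.1125.

0.1125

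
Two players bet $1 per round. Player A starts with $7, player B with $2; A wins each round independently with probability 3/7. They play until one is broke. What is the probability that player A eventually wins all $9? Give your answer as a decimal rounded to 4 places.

Let r = q/p = (4/7)/(3/7) = 4/3. The recurrence P(i) = p·P(i+1) + q·P(i−1) with P(0)=0, P(9)=1 gives P(i) = (1 − r^i)/(1 − r^9).
P(7) = (1 − (4/3)^7) / (1 − (4/3)^9) = 127773/242461 ≈ 0.5270.

0.5270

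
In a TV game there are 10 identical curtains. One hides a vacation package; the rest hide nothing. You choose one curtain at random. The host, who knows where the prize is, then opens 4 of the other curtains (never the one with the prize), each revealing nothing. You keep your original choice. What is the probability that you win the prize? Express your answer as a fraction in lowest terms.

1/10

The host can always open 4 empty curtains regardless of your choice, so the reveals give no information about your original curtain.
P(win by staying) = 1/10.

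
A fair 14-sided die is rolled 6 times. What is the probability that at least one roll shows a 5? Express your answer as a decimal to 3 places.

P(no roll shows a 5) = (13/14)^6 ≈ 0.641.
P(at least one) = 1 − 0.641 = 0.359.

0.359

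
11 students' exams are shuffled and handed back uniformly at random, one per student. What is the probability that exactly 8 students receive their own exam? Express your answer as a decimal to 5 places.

Choose which 8 of the 11 are fixed: C(11,8) = 165 ways.
The remaining 3 must have no fixed point: D(3) = 2.
P = 165·2/39916800 = 1/120960 ≈ 0.00001.

0.00001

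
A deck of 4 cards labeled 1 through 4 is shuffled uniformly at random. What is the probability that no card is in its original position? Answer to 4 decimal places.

This is the derangement probability: permutations of 4 with no fixed point.
D(4) = 4! · (1 − 1/1! + 1/2! − ··· + (−1)^4/4!) = 9.
P = 9/24 = 3/8 ≈ 0.3750.

0.3750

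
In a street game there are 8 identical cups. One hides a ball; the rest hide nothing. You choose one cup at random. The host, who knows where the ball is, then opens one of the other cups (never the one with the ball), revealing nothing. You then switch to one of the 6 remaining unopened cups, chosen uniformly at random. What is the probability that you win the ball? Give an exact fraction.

Your original cup holds the ball with probability 1/8, so the other 7 collectively hold it with probability 7/8.
The host can always find an empty cup to open, so this doesn't change that 7/8; it is now spread over the 6 remaining unopened cups.
P(win by switching) = (7/8) · (1/6) = 7/48.

7/48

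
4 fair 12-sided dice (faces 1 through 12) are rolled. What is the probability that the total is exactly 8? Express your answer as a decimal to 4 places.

There are 12^4 = 20736 equally likely outcomes.
The number of ordered 4-tuples from {1,…,12} summing to 8 is 35.
P(sum = 8) = 35/20736 ≈ 0.0017.

0.0017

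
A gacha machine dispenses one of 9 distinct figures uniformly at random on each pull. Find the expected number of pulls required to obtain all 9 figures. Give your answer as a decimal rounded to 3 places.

After i distinct types are collected, each trial gives a new one with probability (9−i)/9, so the expected wait for the next new type is 9/(9−i).
E = 9/9 + 9/8 + 9/7 + 9/6 + 9/5 + 9/4 + 9/3 + 9/2 + 9/1 = 7129/280 ≈ 25.461.

25.461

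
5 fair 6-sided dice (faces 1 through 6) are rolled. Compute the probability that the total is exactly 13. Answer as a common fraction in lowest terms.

35/648

There are 6^5 = 7776 equally likely outcomes.
The number of ordered 5-tuples from {1,…,6} summing to 13 is 420.
P(sum = 13) = 420/7776 = 35/648.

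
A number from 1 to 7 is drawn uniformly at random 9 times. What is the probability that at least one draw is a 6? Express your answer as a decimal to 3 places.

0.750

P(no draw is a 6) = (6/7)^9 ≈ 0.250.
P(at least one) = 1 − 0.250 = 0.750.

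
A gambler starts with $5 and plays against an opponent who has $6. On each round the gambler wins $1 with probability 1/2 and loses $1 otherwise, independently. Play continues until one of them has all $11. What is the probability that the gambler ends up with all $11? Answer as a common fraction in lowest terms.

5/11

With a fair step, P(i) = ½P(i−1) + ½P(i+1) with P(0)=0, P(11)=1 has the linear solution P(i) = i/11.
P(5) = 5/11.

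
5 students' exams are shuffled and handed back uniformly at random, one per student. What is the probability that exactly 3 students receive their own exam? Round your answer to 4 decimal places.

0.0833

Choose which 3 of the 5 are fixed: C(5,3) = 10 ways.
The remaining 2 must have no fixed point: D(2) = 1.
P = 10·1/120 = 1/12 ≈ 0.0833.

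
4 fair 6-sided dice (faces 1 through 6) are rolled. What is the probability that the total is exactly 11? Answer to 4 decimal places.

There are 6^4 = 1296 equally likely outcomes.
The number of ordered 4-tuples from {1,…,6} summing to 11 is 104.
P(sum = 11) = 104/1296 = 13/162 ≈ 0.0802.

0.0802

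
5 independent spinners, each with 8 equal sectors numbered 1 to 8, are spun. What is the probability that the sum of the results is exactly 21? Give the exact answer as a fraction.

595/8192

There are 8^5 = 32768 equally likely outcomes.
The number of ordered 5-tuples from {1,…,8} summing to 21 is 2380.
P(sum = 21) = 2380/32768 = 595/8192.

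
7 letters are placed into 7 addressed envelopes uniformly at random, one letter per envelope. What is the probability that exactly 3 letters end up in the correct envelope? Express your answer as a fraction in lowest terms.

1/16

Choose which 3 of the 7 are fixed: C(7,3) = 35 ways.
The remaining 4 must have no fixed point: D(4) = 9.
P = 35·9/5040 = 1/16.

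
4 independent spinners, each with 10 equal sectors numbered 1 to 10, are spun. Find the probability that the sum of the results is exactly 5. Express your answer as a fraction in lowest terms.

1/2500

There are 10^4 = 10000 equally likely outcomes.
The number of ordered 4-tuples from {1,…,10} summing to 5 is 4.
P(sum = 5) = 4/10000 = 1/2500.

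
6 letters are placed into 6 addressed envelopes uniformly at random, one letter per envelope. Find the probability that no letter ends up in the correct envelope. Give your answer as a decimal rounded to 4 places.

0.3681

This is the derangement probability: permutations of 6 with no fixed point.
D(6) = 6! · (1 − 1/1! + 1/2! − ··· + (−1)^6/6!) = 265.
P = 265/720 = 53/144 ≈ 0.3681.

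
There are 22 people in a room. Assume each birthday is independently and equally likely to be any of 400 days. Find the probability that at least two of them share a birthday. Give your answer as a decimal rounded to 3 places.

It's easier to compute the probability that all 22 are distinct.
P(all distinct) = 400/400 · 399/400 · ··· · 379/400 ≈ 0.555.
So the probability of at least one match is 1 − 0.555 = 0.445.

0.445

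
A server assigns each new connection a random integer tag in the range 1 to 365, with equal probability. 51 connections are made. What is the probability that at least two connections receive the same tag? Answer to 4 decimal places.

It's easier to compute the probability that all 51 are distinct.
P(all distinct) = 365/365 · 364/365 · ··· · 315/365 ≈ 0.0256.
So the probability of at least one match is 1 − 0.0256 = 0.9744.

0.9744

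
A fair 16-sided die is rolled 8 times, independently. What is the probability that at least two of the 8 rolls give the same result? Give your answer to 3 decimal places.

P(all 8 different) = 16/16 · 15/16 · ··· · 9/16 ≈ 0.121.
P(at least two equal) = 1 − 0.121 = 0.879.

0.879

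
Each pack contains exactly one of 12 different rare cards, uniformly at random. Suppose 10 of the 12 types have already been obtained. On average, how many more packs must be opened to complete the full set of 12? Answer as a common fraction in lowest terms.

18

Starting from 10 distinct types, each trial gives a new one with probability (12−i)/12 when i types are held, so the wait for the next new type is 12/(12−i).
E = 12/2 + 12/1 = 18.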